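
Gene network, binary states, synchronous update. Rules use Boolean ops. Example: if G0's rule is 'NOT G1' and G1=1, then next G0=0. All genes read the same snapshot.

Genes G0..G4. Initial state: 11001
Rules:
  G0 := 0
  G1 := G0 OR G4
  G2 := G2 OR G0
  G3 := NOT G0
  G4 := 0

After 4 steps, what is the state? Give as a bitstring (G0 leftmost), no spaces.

Step 1: G0=0(const) G1=G0|G4=1|1=1 G2=G2|G0=0|1=1 G3=NOT G0=NOT 1=0 G4=0(const) -> 01100
Step 2: G0=0(const) G1=G0|G4=0|0=0 G2=G2|G0=1|0=1 G3=NOT G0=NOT 0=1 G4=0(const) -> 00110
Step 3: G0=0(const) G1=G0|G4=0|0=0 G2=G2|G0=1|0=1 G3=NOT G0=NOT 0=1 G4=0(const) -> 00110
Step 4: G0=0(const) G1=G0|G4=0|0=0 G2=G2|G0=1|0=1 G3=NOT G0=NOT 0=1 G4=0(const) -> 00110

00110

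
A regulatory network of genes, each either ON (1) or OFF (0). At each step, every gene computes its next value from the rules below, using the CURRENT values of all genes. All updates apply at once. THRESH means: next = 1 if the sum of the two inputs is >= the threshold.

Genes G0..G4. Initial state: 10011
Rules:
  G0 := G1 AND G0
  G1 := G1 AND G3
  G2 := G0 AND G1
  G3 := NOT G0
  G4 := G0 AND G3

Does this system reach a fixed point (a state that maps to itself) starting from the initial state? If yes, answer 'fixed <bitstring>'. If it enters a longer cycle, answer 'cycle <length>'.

Step 0: 10011
Step 1: G0=G1&G0=0&1=0 G1=G1&G3=0&1=0 G2=G0&G1=1&0=0 G3=NOT G0=NOT 1=0 G4=G0&G3=1&1=1 -> 00001
Step 2: G0=G1&G0=0&0=0 G1=G1&G3=0&0=0 G2=G0&G1=0&0=0 G3=NOT G0=NOT 0=1 G4=G0&G3=0&0=0 -> 00010
Step 3: G0=G1&G0=0&0=0 G1=G1&G3=0&1=0 G2=G0&G1=0&0=0 G3=NOT G0=NOT 0=1 G4=G0&G3=0&1=0 -> 00010
Fixed point reached at step 2: 00010

Answer: fixed 00010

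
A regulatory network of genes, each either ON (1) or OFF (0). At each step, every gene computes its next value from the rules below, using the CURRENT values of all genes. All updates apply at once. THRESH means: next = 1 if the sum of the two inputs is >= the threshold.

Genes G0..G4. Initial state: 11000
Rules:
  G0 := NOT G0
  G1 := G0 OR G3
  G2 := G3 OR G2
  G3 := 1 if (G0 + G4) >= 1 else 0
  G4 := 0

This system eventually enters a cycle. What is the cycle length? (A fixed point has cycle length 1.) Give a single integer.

Answer: 2

Derivation:
Step 0: 11000
Step 1: G0=NOT G0=NOT 1=0 G1=G0|G3=1|0=1 G2=G3|G2=0|0=0 G3=(1+0>=1)=1 G4=0(const) -> 01010
Step 2: G0=NOT G0=NOT 0=1 G1=G0|G3=0|1=1 G2=G3|G2=1|0=1 G3=(0+0>=1)=0 G4=0(const) -> 11100
Step 3: G0=NOT G0=NOT 1=0 G1=G0|G3=1|0=1 G2=G3|G2=0|1=1 G3=(1+0>=1)=1 G4=0(const) -> 01110
Step 4: G0=NOT G0=NOT 0=1 G1=G0|G3=0|1=1 G2=G3|G2=1|1=1 G3=(0+0>=1)=0 G4=0(const) -> 11100
State from step 4 equals state from step 2 -> cycle length 2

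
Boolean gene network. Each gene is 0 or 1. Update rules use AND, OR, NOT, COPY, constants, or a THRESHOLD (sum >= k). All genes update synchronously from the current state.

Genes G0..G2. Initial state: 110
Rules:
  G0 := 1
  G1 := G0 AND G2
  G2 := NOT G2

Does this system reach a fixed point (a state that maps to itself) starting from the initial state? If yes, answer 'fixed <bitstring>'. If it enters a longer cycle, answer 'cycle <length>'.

Answer: cycle 2

Derivation:
Step 0: 110
Step 1: G0=1(const) G1=G0&G2=1&0=0 G2=NOT G2=NOT 0=1 -> 101
Step 2: G0=1(const) G1=G0&G2=1&1=1 G2=NOT G2=NOT 1=0 -> 110
Cycle of length 2 starting at step 0 -> no fixed point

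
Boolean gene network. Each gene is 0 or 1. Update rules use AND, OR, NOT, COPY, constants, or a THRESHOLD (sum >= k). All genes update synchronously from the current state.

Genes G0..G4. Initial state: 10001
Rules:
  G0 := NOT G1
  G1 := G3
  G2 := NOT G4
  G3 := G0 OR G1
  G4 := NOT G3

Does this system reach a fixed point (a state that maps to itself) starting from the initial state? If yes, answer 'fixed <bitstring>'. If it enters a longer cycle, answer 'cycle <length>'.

Answer: fixed 01110

Derivation:
Step 0: 10001
Step 1: G0=NOT G1=NOT 0=1 G1=G3=0 G2=NOT G4=NOT 1=0 G3=G0|G1=1|0=1 G4=NOT G3=NOT 0=1 -> 10011
Step 2: G0=NOT G1=NOT 0=1 G1=G3=1 G2=NOT G4=NOT 1=0 G3=G0|G1=1|0=1 G4=NOT G3=NOT 1=0 -> 11010
Step 3: G0=NOT G1=NOT 1=0 G1=G3=1 G2=NOT G4=NOT 0=1 G3=G0|G1=1|1=1 G4=NOT G3=NOT 1=0 -> 01110
Step 4: G0=NOT G1=NOT 1=0 G1=G3=1 G2=NOT G4=NOT 0=1 G3=G0|G1=0|1=1 G4=NOT G3=NOT 1=0 -> 01110
Fixed point reached at step 3: 01110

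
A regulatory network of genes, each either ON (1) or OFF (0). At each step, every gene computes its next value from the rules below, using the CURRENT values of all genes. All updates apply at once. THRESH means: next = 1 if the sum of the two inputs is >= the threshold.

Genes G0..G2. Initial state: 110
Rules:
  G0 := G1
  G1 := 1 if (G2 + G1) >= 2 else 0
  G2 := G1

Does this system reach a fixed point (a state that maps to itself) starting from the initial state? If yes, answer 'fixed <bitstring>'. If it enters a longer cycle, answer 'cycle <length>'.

Step 0: 110
Step 1: G0=G1=1 G1=(0+1>=2)=0 G2=G1=1 -> 101
Step 2: G0=G1=0 G1=(1+0>=2)=0 G2=G1=0 -> 000
Step 3: G0=G1=0 G1=(0+0>=2)=0 G2=G1=0 -> 000
Fixed point reached at step 2: 000

Answer: fixed 000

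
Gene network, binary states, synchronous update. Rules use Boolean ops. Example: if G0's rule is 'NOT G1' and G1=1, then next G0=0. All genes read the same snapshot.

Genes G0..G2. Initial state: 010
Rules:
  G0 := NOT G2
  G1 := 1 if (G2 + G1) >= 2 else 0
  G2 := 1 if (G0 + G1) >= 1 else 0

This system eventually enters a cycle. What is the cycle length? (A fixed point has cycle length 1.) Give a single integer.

Answer: 4

Derivation:
Step 0: 010
Step 1: G0=NOT G2=NOT 0=1 G1=(0+1>=2)=0 G2=(0+1>=1)=1 -> 101
Step 2: G0=NOT G2=NOT 1=0 G1=(1+0>=2)=0 G2=(1+0>=1)=1 -> 001
Step 3: G0=NOT G2=NOT 1=0 G1=(1+0>=2)=0 G2=(0+0>=1)=0 -> 000
Step 4: G0=NOT G2=NOT 0=1 G1=(0+0>=2)=0 G2=(0+0>=1)=0 -> 100
Step 5: G0=NOT G2=NOT 0=1 G1=(0+0>=2)=0 G2=(1+0>=1)=1 -> 101
State from step 5 equals state from step 1 -> cycle length 4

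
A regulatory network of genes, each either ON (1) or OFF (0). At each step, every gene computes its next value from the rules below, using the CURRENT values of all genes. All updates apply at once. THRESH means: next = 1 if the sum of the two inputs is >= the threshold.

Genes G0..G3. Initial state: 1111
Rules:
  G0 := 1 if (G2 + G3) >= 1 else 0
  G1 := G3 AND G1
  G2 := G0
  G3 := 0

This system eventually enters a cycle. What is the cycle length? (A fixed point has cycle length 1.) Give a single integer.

Answer: 1

Derivation:
Step 0: 1111
Step 1: G0=(1+1>=1)=1 G1=G3&G1=1&1=1 G2=G0=1 G3=0(const) -> 1110
Step 2: G0=(1+0>=1)=1 G1=G3&G1=0&1=0 G2=G0=1 G3=0(const) -> 1010
Step 3: G0=(1+0>=1)=1 G1=G3&G1=0&0=0 G2=G0=1 G3=0(const) -> 1010
State from step 3 equals state from step 2 -> cycle length 1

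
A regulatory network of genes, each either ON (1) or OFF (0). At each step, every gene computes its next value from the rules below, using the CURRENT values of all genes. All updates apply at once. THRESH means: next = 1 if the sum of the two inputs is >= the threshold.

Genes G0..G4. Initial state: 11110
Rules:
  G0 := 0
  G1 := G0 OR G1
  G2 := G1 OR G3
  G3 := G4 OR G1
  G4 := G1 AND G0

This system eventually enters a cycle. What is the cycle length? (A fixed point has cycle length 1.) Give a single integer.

Step 0: 11110
Step 1: G0=0(const) G1=G0|G1=1|1=1 G2=G1|G3=1|1=1 G3=G4|G1=0|1=1 G4=G1&G0=1&1=1 -> 01111
Step 2: G0=0(const) G1=G0|G1=0|1=1 G2=G1|G3=1|1=1 G3=G4|G1=1|1=1 G4=G1&G0=1&0=0 -> 01110
Step 3: G0=0(const) G1=G0|G1=0|1=1 G2=G1|G3=1|1=1 G3=G4|G1=0|1=1 G4=G1&G0=1&0=0 -> 01110
State from step 3 equals state from step 2 -> cycle length 1

Answer: 1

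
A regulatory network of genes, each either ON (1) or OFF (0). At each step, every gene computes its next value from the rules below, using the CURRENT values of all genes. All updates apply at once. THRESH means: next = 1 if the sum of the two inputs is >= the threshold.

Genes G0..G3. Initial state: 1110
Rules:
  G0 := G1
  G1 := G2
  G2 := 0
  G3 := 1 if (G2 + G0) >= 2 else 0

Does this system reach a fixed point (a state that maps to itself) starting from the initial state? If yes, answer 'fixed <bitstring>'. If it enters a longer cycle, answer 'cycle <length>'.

Step 0: 1110
Step 1: G0=G1=1 G1=G2=1 G2=0(const) G3=(1+1>=2)=1 -> 1101
Step 2: G0=G1=1 G1=G2=0 G2=0(const) G3=(0+1>=2)=0 -> 1000
Step 3: G0=G1=0 G1=G2=0 G2=0(const) G3=(0+1>=2)=0 -> 0000
Step 4: G0=G1=0 G1=G2=0 G2=0(const) G3=(0+0>=2)=0 -> 0000
Fixed point reached at step 3: 0000

Answer: fixed 0000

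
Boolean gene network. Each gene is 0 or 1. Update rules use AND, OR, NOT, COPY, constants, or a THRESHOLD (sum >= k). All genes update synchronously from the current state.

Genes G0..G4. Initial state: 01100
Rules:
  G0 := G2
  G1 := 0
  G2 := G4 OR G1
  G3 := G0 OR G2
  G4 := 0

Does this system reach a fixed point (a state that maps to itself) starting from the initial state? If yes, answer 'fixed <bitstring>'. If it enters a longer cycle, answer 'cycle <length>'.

Answer: fixed 00000

Derivation:
Step 0: 01100
Step 1: G0=G2=1 G1=0(const) G2=G4|G1=0|1=1 G3=G0|G2=0|1=1 G4=0(const) -> 10110
Step 2: G0=G2=1 G1=0(const) G2=G4|G1=0|0=0 G3=G0|G2=1|1=1 G4=0(const) -> 10010
Step 3: G0=G2=0 G1=0(const) G2=G4|G1=0|0=0 G3=G0|G2=1|0=1 G4=0(const) -> 00010
Step 4: G0=G2=0 G1=0(const) G2=G4|G1=0|0=0 G3=G0|G2=0|0=0 G4=0(const) -> 00000
Step 5: G0=G2=0 G1=0(const) G2=G4|G1=0|0=0 G3=G0|G2=0|0=0 G4=0(const) -> 00000
Fixed point reached at step 4: 00000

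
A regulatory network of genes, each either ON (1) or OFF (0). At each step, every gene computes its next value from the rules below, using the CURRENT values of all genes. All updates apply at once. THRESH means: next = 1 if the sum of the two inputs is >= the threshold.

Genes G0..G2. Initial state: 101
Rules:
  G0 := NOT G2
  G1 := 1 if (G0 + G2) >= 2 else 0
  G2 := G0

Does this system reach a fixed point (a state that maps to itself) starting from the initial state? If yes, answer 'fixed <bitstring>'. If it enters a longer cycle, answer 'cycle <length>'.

Step 0: 101
Step 1: G0=NOT G2=NOT 1=0 G1=(1+1>=2)=1 G2=G0=1 -> 011
Step 2: G0=NOT G2=NOT 1=0 G1=(0+1>=2)=0 G2=G0=0 -> 000
Step 3: G0=NOT G2=NOT 0=1 G1=(0+0>=2)=0 G2=G0=0 -> 100
Step 4: G0=NOT G2=NOT 0=1 G1=(1+0>=2)=0 G2=G0=1 -> 101
Cycle of length 4 starting at step 0 -> no fixed point

Answer: cycle 4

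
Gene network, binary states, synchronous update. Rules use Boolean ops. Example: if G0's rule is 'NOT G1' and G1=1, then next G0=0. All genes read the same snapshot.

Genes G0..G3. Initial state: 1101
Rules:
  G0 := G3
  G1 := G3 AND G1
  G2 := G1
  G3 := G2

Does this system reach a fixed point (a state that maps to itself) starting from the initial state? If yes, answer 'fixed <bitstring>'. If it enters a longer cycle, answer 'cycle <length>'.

Answer: fixed 0000

Derivation:
Step 0: 1101
Step 1: G0=G3=1 G1=G3&G1=1&1=1 G2=G1=1 G3=G2=0 -> 1110
Step 2: G0=G3=0 G1=G3&G1=0&1=0 G2=G1=1 G3=G2=1 -> 0011
Step 3: G0=G3=1 G1=G3&G1=1&0=0 G2=G1=0 G3=G2=1 -> 1001
Step 4: G0=G3=1 G1=G3&G1=1&0=0 G2=G1=0 G3=G2=0 -> 1000
Step 5: G0=G3=0 G1=G3&G1=0&0=0 G2=G1=0 G3=G2=0 -> 0000
Step 6: G0=G3=0 G1=G3&G1=0&0=0 G2=G1=0 G3=G2=0 -> 0000
Fixed point reached at step 5: 0000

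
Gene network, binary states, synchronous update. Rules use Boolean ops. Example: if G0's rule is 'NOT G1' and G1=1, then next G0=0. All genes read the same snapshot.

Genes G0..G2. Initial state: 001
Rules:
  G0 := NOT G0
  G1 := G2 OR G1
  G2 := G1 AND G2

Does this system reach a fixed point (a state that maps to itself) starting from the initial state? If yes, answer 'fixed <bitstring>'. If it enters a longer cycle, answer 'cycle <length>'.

Step 0: 001
Step 1: G0=NOT G0=NOT 0=1 G1=G2|G1=1|0=1 G2=G1&G2=0&1=0 -> 110
Step 2: G0=NOT G0=NOT 1=0 G1=G2|G1=0|1=1 G2=G1&G2=1&0=0 -> 010
Step 3: G0=NOT G0=NOT 0=1 G1=G2|G1=0|1=1 G2=G1&G2=1&0=0 -> 110
Cycle of length 2 starting at step 1 -> no fixed point

Answer: cycle 2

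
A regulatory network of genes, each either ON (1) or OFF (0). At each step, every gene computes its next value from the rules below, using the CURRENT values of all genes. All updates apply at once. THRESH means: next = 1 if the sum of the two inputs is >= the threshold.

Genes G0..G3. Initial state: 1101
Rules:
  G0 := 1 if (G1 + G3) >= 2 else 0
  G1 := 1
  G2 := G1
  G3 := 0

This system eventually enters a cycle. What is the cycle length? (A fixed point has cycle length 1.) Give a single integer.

Answer: 1

Derivation:
Step 0: 1101
Step 1: G0=(1+1>=2)=1 G1=1(const) G2=G1=1 G3=0(const) -> 1110
Step 2: G0=(1+0>=2)=0 G1=1(const) G2=G1=1 G3=0(const) -> 0110
Step 3: G0=(1+0>=2)=0 G1=1(const) G2=G1=1 G3=0(const) -> 0110
State from step 3 equals state from step 2 -> cycle length 1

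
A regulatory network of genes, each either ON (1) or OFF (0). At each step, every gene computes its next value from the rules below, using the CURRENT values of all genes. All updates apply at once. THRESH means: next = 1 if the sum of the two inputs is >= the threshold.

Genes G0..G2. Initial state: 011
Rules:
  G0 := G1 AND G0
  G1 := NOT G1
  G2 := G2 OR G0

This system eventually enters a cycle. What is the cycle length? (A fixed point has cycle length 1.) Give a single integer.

Step 0: 011
Step 1: G0=G1&G0=1&0=0 G1=NOT G1=NOT 1=0 G2=G2|G0=1|0=1 -> 001
Step 2: G0=G1&G0=0&0=0 G1=NOT G1=NOT 0=1 G2=G2|G0=1|0=1 -> 011
State from step 2 equals state from step 0 -> cycle length 2

Answer: 2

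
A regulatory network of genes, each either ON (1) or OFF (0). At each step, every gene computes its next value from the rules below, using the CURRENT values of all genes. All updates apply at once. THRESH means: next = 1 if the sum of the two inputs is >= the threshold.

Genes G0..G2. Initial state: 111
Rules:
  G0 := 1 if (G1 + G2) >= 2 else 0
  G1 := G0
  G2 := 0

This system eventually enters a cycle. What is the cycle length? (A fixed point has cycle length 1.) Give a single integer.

Step 0: 111
Step 1: G0=(1+1>=2)=1 G1=G0=1 G2=0(const) -> 110
Step 2: G0=(1+0>=2)=0 G1=G0=1 G2=0(const) -> 010
Step 3: G0=(1+0>=2)=0 G1=G0=0 G2=0(const) -> 000
Step 4: G0=(0+0>=2)=0 G1=G0=0 G2=0(const) -> 000
State from step 4 equals state from step 3 -> cycle length 1

Answer: 1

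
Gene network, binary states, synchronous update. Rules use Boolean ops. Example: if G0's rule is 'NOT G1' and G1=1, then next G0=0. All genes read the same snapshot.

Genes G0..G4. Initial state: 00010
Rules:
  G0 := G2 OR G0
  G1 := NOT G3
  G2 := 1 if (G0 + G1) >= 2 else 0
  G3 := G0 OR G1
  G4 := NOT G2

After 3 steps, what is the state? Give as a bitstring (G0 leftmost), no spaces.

Step 1: G0=G2|G0=0|0=0 G1=NOT G3=NOT 1=0 G2=(0+0>=2)=0 G3=G0|G1=0|0=0 G4=NOT G2=NOT 0=1 -> 00001
Step 2: G0=G2|G0=0|0=0 G1=NOT G3=NOT 0=1 G2=(0+0>=2)=0 G3=G0|G1=0|0=0 G4=NOT G2=NOT 0=1 -> 01001
Step 3: G0=G2|G0=0|0=0 G1=NOT G3=NOT 0=1 G2=(0+1>=2)=0 G3=G0|G1=0|1=1 G4=NOT G2=NOT 0=1 -> 01011

01011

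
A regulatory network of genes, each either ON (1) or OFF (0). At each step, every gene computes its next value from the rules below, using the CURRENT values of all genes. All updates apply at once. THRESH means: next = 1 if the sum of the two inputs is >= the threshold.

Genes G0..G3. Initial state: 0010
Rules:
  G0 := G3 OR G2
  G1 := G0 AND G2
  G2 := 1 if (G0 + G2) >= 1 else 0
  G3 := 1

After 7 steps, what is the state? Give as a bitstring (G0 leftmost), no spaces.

Step 1: G0=G3|G2=0|1=1 G1=G0&G2=0&1=0 G2=(0+1>=1)=1 G3=1(const) -> 1011
Step 2: G0=G3|G2=1|1=1 G1=G0&G2=1&1=1 G2=(1+1>=1)=1 G3=1(const) -> 1111
Step 3: G0=G3|G2=1|1=1 G1=G0&G2=1&1=1 G2=(1+1>=1)=1 G3=1(const) -> 1111
Step 4: G0=G3|G2=1|1=1 G1=G0&G2=1&1=1 G2=(1+1>=1)=1 G3=1(const) -> 1111
Step 5: G0=G3|G2=1|1=1 G1=G0&G2=1&1=1 G2=(1+1>=1)=1 G3=1(const) -> 1111
Step 6: G0=G3|G2=1|1=1 G1=G0&G2=1&1=1 G2=(1+1>=1)=1 G3=1(const) -> 1111
Step 7: G0=G3|G2=1|1=1 G1=G0&G2=1&1=1 G2=(1+1>=1)=1 G3=1(const) -> 1111

1111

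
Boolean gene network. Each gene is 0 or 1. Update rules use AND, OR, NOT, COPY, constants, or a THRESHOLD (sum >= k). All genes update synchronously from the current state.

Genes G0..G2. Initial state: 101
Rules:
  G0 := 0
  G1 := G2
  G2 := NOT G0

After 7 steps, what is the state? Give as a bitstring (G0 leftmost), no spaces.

Step 1: G0=0(const) G1=G2=1 G2=NOT G0=NOT 1=0 -> 010
Step 2: G0=0(const) G1=G2=0 G2=NOT G0=NOT 0=1 -> 001
Step 3: G0=0(const) G1=G2=1 G2=NOT G0=NOT 0=1 -> 011
Step 4: G0=0(const) G1=G2=1 G2=NOT G0=NOT 0=1 -> 011
Step 5: G0=0(const) G1=G2=1 G2=NOT G0=NOT 0=1 -> 011
Step 6: G0=0(const) G1=G2=1 G2=NOT G0=NOT 0=1 -> 011
Step 7: G0=0(const) G1=G2=1 G2=NOT G0=NOT 0=1 -> 011

011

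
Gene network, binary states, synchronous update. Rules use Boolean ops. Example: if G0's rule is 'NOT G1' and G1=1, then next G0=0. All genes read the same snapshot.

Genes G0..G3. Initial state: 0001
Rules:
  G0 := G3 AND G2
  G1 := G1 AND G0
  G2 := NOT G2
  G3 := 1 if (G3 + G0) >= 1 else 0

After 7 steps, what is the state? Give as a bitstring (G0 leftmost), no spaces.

Step 1: G0=G3&G2=1&0=0 G1=G1&G0=0&0=0 G2=NOT G2=NOT 0=1 G3=(1+0>=1)=1 -> 0011
Step 2: G0=G3&G2=1&1=1 G1=G1&G0=0&0=0 G2=NOT G2=NOT 1=0 G3=(1+0>=1)=1 -> 1001
Step 3: G0=G3&G2=1&0=0 G1=G1&G0=0&1=0 G2=NOT G2=NOT 0=1 G3=(1+1>=1)=1 -> 0011
Step 4: G0=G3&G2=1&1=1 G1=G1&G0=0&0=0 G2=NOT G2=NOT 1=0 G3=(1+0>=1)=1 -> 1001
Step 5: G0=G3&G2=1&0=0 G1=G1&G0=0&1=0 G2=NOT G2=NOT 0=1 G3=(1+1>=1)=1 -> 0011
Step 6: G0=G3&G2=1&1=1 G1=G1&G0=0&0=0 G2=NOT G2=NOT 1=0 G3=(1+0>=1)=1 -> 1001
Step 7: G0=G3&G2=1&0=0 G1=G1&G0=0&1=0 G2=NOT G2=NOT 0=1 G3=(1+1>=1)=1 -> 0011

0011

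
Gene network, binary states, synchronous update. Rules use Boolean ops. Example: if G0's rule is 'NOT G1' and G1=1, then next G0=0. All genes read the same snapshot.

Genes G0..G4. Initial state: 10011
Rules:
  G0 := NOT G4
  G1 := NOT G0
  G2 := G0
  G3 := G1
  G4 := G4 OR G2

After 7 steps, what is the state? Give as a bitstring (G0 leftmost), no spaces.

Step 1: G0=NOT G4=NOT 1=0 G1=NOT G0=NOT 1=0 G2=G0=1 G3=G1=0 G4=G4|G2=1|0=1 -> 00101
Step 2: G0=NOT G4=NOT 1=0 G1=NOT G0=NOT 0=1 G2=G0=0 G3=G1=0 G4=G4|G2=1|1=1 -> 01001
Step 3: G0=NOT G4=NOT 1=0 G1=NOT G0=NOT 0=1 G2=G0=0 G3=G1=1 G4=G4|G2=1|0=1 -> 01011
Step 4: G0=NOT G4=NOT 1=0 G1=NOT G0=NOT 0=1 G2=G0=0 G3=G1=1 G4=G4|G2=1|0=1 -> 01011
Step 5: G0=NOT G4=NOT 1=0 G1=NOT G0=NOT 0=1 G2=G0=0 G3=G1=1 G4=G4|G2=1|0=1 -> 01011
Step 6: G0=NOT G4=NOT 1=0 G1=NOT G0=NOT 0=1 G2=G0=0 G3=G1=1 G4=G4|G2=1|0=1 -> 01011
Step 7: G0=NOT G4=NOT 1=0 G1=NOT G0=NOT 0=1 G2=G0=0 G3=G1=1 G4=G4|G2=1|0=1 -> 01011

01011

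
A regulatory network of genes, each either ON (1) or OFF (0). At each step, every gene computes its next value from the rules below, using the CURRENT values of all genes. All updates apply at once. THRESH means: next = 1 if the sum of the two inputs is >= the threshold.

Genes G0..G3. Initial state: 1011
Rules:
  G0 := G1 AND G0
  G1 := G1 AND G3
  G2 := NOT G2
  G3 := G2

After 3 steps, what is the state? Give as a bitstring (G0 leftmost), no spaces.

Step 1: G0=G1&G0=0&1=0 G1=G1&G3=0&1=0 G2=NOT G2=NOT 1=0 G3=G2=1 -> 0001
Step 2: G0=G1&G0=0&0=0 G1=G1&G3=0&1=0 G2=NOT G2=NOT 0=1 G3=G2=0 -> 0010
Step 3: G0=G1&G0=0&0=0 G1=G1&G3=0&0=0 G2=NOT G2=NOT 1=0 G3=G2=1 -> 0001

0001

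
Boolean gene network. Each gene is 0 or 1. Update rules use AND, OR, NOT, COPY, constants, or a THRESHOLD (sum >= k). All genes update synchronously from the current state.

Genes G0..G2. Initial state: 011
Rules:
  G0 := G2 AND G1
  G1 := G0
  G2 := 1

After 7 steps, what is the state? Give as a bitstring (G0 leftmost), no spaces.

Step 1: G0=G2&G1=1&1=1 G1=G0=0 G2=1(const) -> 101
Step 2: G0=G2&G1=1&0=0 G1=G0=1 G2=1(const) -> 011
Step 3: G0=G2&G1=1&1=1 G1=G0=0 G2=1(const) -> 101
Step 4: G0=G2&G1=1&0=0 G1=G0=1 G2=1(const) -> 011
Step 5: G0=G2&G1=1&1=1 G1=G0=0 G2=1(const) -> 101
Step 6: G0=G2&G1=1&0=0 G1=G0=1 G2=1(const) -> 011
Step 7: G0=G2&G1=1&1=1 G1=G0=0 G2=1(const) -> 101

101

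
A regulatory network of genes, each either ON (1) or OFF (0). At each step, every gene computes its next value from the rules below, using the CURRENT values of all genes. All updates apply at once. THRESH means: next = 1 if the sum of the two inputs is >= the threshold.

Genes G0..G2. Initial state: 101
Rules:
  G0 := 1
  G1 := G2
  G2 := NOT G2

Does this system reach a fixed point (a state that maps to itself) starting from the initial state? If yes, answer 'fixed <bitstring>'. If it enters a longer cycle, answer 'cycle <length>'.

Answer: cycle 2

Derivation:
Step 0: 101
Step 1: G0=1(const) G1=G2=1 G2=NOT G2=NOT 1=0 -> 110
Step 2: G0=1(const) G1=G2=0 G2=NOT G2=NOT 0=1 -> 101
Cycle of length 2 starting at step 0 -> no fixed point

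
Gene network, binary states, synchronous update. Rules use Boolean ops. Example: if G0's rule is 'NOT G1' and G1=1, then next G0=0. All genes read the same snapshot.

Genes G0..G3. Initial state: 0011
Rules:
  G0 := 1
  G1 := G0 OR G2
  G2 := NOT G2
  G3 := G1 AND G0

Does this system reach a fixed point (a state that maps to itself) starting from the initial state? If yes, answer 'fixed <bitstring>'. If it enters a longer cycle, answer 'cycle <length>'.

Answer: cycle 2

Derivation:
Step 0: 0011
Step 1: G0=1(const) G1=G0|G2=0|1=1 G2=NOT G2=NOT 1=0 G3=G1&G0=0&0=0 -> 1100
Step 2: G0=1(const) G1=G0|G2=1|0=1 G2=NOT G2=NOT 0=1 G3=G1&G0=1&1=1 -> 1111
Step 3: G0=1(const) G1=G0|G2=1|1=1 G2=NOT G2=NOT 1=0 G3=G1&G0=1&1=1 -> 1101
Step 4: G0=1(const) G1=G0|G2=1|0=1 G2=NOT G2=NOT 0=1 G3=G1&G0=1&1=1 -> 1111
Cycle of length 2 starting at step 2 -> no fixed point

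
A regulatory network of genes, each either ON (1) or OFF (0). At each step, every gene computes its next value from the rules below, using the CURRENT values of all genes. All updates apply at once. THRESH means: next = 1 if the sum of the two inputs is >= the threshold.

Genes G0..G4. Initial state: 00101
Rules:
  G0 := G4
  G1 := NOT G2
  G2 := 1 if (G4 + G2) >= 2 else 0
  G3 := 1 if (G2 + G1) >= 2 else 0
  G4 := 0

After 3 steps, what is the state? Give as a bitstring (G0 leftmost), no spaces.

Step 1: G0=G4=1 G1=NOT G2=NOT 1=0 G2=(1+1>=2)=1 G3=(1+0>=2)=0 G4=0(const) -> 10100
Step 2: G0=G4=0 G1=NOT G2=NOT 1=0 G2=(0+1>=2)=0 G3=(1+0>=2)=0 G4=0(const) -> 00000
Step 3: G0=G4=0 G1=NOT G2=NOT 0=1 G2=(0+0>=2)=0 G3=(0+0>=2)=0 G4=0(const) -> 01000

01000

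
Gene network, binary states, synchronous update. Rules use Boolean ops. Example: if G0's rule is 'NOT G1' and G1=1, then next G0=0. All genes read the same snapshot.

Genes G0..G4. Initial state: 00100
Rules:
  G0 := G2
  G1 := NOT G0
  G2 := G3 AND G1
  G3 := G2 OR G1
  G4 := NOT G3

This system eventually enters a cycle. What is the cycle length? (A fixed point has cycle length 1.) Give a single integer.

Answer: 2

Derivation:
Step 0: 00100
Step 1: G0=G2=1 G1=NOT G0=NOT 0=1 G2=G3&G1=0&0=0 G3=G2|G1=1|0=1 G4=NOT G3=NOT 0=1 -> 11011
Step 2: G0=G2=0 G1=NOT G0=NOT 1=0 G2=G3&G1=1&1=1 G3=G2|G1=0|1=1 G4=NOT G3=NOT 1=0 -> 00110
Step 3: G0=G2=1 G1=NOT G0=NOT 0=1 G2=G3&G1=1&0=0 G3=G2|G1=1|0=1 G4=NOT G3=NOT 1=0 -> 11010
Step 4: G0=G2=0 G1=NOT G0=NOT 1=0 G2=G3&G1=1&1=1 G3=G2|G1=0|1=1 G4=NOT G3=NOT 1=0 -> 00110
State from step 4 equals state from step 2 -> cycle length 2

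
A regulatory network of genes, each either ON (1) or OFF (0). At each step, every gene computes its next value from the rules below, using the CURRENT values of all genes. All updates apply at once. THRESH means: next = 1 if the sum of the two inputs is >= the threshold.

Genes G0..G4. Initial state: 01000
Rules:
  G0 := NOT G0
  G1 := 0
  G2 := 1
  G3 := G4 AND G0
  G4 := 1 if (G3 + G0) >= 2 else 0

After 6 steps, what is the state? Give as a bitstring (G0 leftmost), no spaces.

Step 1: G0=NOT G0=NOT 0=1 G1=0(const) G2=1(const) G3=G4&G0=0&0=0 G4=(0+0>=2)=0 -> 10100
Step 2: G0=NOT G0=NOT 1=0 G1=0(const) G2=1(const) G3=G4&G0=0&1=0 G4=(0+1>=2)=0 -> 00100
Step 3: G0=NOT G0=NOT 0=1 G1=0(const) G2=1(const) G3=G4&G0=0&0=0 G4=(0+0>=2)=0 -> 10100
Step 4: G0=NOT G0=NOT 1=0 G1=0(const) G2=1(const) G3=G4&G0=0&1=0 G4=(0+1>=2)=0 -> 00100
Step 5: G0=NOT G0=NOT 0=1 G1=0(const) G2=1(const) G3=G4&G0=0&0=0 G4=(0+0>=2)=0 -> 10100
Step 6: G0=NOT G0=NOT 1=0 G1=0(const) G2=1(const) G3=G4&G0=0&1=0 G4=(0+1>=2)=0 -> 00100

00100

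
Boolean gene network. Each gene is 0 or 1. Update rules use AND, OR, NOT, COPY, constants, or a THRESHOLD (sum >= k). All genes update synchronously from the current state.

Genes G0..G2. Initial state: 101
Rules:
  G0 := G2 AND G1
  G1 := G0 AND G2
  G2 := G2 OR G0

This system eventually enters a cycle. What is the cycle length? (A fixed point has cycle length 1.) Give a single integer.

Answer: 2

Derivation:
Step 0: 101
Step 1: G0=G2&G1=1&0=0 G1=G0&G2=1&1=1 G2=G2|G0=1|1=1 -> 011
Step 2: G0=G2&G1=1&1=1 G1=G0&G2=0&1=0 G2=G2|G0=1|0=1 -> 101
State from step 2 equals state from step 0 -> cycle length 2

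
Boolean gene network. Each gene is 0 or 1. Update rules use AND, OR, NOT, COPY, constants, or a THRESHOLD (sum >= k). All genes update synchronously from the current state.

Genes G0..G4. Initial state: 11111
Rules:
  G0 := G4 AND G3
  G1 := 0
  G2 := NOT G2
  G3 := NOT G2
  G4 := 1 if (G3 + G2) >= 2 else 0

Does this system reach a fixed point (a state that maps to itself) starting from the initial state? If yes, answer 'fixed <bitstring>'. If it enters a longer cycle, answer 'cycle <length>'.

Answer: cycle 2

Derivation:
Step 0: 11111
Step 1: G0=G4&G3=1&1=1 G1=0(const) G2=NOT G2=NOT 1=0 G3=NOT G2=NOT 1=0 G4=(1+1>=2)=1 -> 10001
Step 2: G0=G4&G3=1&0=0 G1=0(const) G2=NOT G2=NOT 0=1 G3=NOT G2=NOT 0=1 G4=(0+0>=2)=0 -> 00110
Step 3: G0=G4&G3=0&1=0 G1=0(const) G2=NOT G2=NOT 1=0 G3=NOT G2=NOT 1=0 G4=(1+1>=2)=1 -> 00001
Step 4: G0=G4&G3=1&0=0 G1=0(const) G2=NOT G2=NOT 0=1 G3=NOT G2=NOT 0=1 G4=(0+0>=2)=0 -> 00110
Cycle of length 2 starting at step 2 -> no fixed point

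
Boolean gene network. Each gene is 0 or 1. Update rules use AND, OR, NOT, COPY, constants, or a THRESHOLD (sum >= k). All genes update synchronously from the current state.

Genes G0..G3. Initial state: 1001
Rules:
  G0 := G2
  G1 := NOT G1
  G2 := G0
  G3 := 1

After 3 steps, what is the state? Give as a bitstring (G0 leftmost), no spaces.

Step 1: G0=G2=0 G1=NOT G1=NOT 0=1 G2=G0=1 G3=1(const) -> 0111
Step 2: G0=G2=1 G1=NOT G1=NOT 1=0 G2=G0=0 G3=1(const) -> 1001
Step 3: G0=G2=0 G1=NOT G1=NOT 0=1 G2=G0=1 G3=1(const) -> 0111

0111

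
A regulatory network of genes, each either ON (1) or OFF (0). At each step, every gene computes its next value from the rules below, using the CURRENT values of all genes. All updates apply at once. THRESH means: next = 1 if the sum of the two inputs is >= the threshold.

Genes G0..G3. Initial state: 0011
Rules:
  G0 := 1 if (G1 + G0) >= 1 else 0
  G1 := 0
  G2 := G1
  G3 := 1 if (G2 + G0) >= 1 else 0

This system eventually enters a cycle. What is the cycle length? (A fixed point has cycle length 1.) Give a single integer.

Step 0: 0011
Step 1: G0=(0+0>=1)=0 G1=0(const) G2=G1=0 G3=(1+0>=1)=1 -> 0001
Step 2: G0=(0+0>=1)=0 G1=0(const) G2=G1=0 G3=(0+0>=1)=0 -> 0000
Step 3: G0=(0+0>=1)=0 G1=0(const) G2=G1=0 G3=(0+0>=1)=0 -> 0000
State from step 3 equals state from step 2 -> cycle length 1

Answer: 1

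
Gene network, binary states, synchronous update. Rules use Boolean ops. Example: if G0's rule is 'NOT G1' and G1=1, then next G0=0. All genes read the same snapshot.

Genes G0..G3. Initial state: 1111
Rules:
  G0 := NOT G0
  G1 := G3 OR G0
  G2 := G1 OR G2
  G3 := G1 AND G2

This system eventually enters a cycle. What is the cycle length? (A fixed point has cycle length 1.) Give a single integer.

Step 0: 1111
Step 1: G0=NOT G0=NOT 1=0 G1=G3|G0=1|1=1 G2=G1|G2=1|1=1 G3=G1&G2=1&1=1 -> 0111
Step 2: G0=NOT G0=NOT 0=1 G1=G3|G0=1|0=1 G2=G1|G2=1|1=1 G3=G1&G2=1&1=1 -> 1111
State from step 2 equals state from step 0 -> cycle length 2

Answer: 2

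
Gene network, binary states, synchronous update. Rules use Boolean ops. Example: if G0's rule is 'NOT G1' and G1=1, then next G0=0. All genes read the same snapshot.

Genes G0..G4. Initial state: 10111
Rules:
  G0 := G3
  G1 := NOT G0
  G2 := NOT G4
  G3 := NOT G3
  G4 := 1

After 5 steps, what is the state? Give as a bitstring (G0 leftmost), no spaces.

Step 1: G0=G3=1 G1=NOT G0=NOT 1=0 G2=NOT G4=NOT 1=0 G3=NOT G3=NOT 1=0 G4=1(const) -> 10001
Step 2: G0=G3=0 G1=NOT G0=NOT 1=0 G2=NOT G4=NOT 1=0 G3=NOT G3=NOT 0=1 G4=1(const) -> 00011
Step 3: G0=G3=1 G1=NOT G0=NOT 0=1 G2=NOT G4=NOT 1=0 G3=NOT G3=NOT 1=0 G4=1(const) -> 11001
Step 4: G0=G3=0 G1=NOT G0=NOT 1=0 G2=NOT G4=NOT 1=0 G3=NOT G3=NOT 0=1 G4=1(const) -> 00011
Step 5: G0=G3=1 G1=NOT G0=NOT 0=1 G2=NOT G4=NOT 1=0 G3=NOT G3=NOT 1=0 G4=1(const) -> 11001

11001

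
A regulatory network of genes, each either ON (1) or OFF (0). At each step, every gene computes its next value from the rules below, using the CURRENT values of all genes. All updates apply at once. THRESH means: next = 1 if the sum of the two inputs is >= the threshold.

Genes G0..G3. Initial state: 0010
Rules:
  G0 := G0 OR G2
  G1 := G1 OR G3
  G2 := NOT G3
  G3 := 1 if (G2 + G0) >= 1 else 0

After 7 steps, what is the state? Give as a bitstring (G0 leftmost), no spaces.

Step 1: G0=G0|G2=0|1=1 G1=G1|G3=0|0=0 G2=NOT G3=NOT 0=1 G3=(1+0>=1)=1 -> 1011
Step 2: G0=G0|G2=1|1=1 G1=G1|G3=0|1=1 G2=NOT G3=NOT 1=0 G3=(1+1>=1)=1 -> 1101
Step 3: G0=G0|G2=1|0=1 G1=G1|G3=1|1=1 G2=NOT G3=NOT 1=0 G3=(0+1>=1)=1 -> 1101
Step 4: G0=G0|G2=1|0=1 G1=G1|G3=1|1=1 G2=NOT G3=NOT 1=0 G3=(0+1>=1)=1 -> 1101
Step 5: G0=G0|G2=1|0=1 G1=G1|G3=1|1=1 G2=NOT G3=NOT 1=0 G3=(0+1>=1)=1 -> 1101
Step 6: G0=G0|G2=1|0=1 G1=G1|G3=1|1=1 G2=NOT G3=NOT 1=0 G3=(0+1>=1)=1 -> 1101
Step 7: G0=G0|G2=1|0=1 G1=G1|G3=1|1=1 G2=NOT G3=NOT 1=0 G3=(0+1>=1)=1 -> 1101

1101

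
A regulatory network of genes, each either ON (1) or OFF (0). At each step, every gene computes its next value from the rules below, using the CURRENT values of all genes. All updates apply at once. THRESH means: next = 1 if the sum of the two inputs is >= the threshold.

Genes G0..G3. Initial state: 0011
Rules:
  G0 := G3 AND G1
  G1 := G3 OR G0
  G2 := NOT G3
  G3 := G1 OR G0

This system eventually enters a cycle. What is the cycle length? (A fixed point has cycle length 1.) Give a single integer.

Answer: 2

Derivation:
Step 0: 0011
Step 1: G0=G3&G1=1&0=0 G1=G3|G0=1|0=1 G2=NOT G3=NOT 1=0 G3=G1|G0=0|0=0 -> 0100
Step 2: G0=G3&G1=0&1=0 G1=G3|G0=0|0=0 G2=NOT G3=NOT 0=1 G3=G1|G0=1|0=1 -> 0011
State from step 2 equals state from step 0 -> cycle length 2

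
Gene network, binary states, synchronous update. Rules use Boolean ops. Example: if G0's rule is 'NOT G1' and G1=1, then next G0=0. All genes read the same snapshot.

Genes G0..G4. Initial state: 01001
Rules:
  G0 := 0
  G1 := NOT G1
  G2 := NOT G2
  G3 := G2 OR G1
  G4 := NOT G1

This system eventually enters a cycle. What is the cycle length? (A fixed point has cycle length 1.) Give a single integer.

Answer: 2

Derivation:
Step 0: 01001
Step 1: G0=0(const) G1=NOT G1=NOT 1=0 G2=NOT G2=NOT 0=1 G3=G2|G1=0|1=1 G4=NOT G1=NOT 1=0 -> 00110
Step 2: G0=0(const) G1=NOT G1=NOT 0=1 G2=NOT G2=NOT 1=0 G3=G2|G1=1|0=1 G4=NOT G1=NOT 0=1 -> 01011
Step 3: G0=0(const) G1=NOT G1=NOT 1=0 G2=NOT G2=NOT 0=1 G3=G2|G1=0|1=1 G4=NOT G1=NOT 1=0 -> 00110
State from step 3 equals state from step 1 -> cycle length 2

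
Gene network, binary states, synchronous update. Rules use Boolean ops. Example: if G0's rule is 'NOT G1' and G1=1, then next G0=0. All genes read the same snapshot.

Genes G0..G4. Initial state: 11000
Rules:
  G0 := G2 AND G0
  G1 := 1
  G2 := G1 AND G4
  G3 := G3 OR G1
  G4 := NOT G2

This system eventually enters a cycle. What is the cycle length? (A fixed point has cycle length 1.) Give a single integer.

Answer: 4

Derivation:
Step 0: 11000
Step 1: G0=G2&G0=0&1=0 G1=1(const) G2=G1&G4=1&0=0 G3=G3|G1=0|1=1 G4=NOT G2=NOT 0=1 -> 01011
Step 2: G0=G2&G0=0&0=0 G1=1(const) G2=G1&G4=1&1=1 G3=G3|G1=1|1=1 G4=NOT G2=NOT 0=1 -> 01111
Step 3: G0=G2&G0=1&0=0 G1=1(const) G2=G1&G4=1&1=1 G3=G3|G1=1|1=1 G4=NOT G2=NOT 1=0 -> 01110
Step 4: G0=G2&G0=1&0=0 G1=1(const) G2=G1&G4=1&0=0 G3=G3|G1=1|1=1 G4=NOT G2=NOT 1=0 -> 01010
Step 5: G0=G2&G0=0&0=0 G1=1(const) G2=G1&G4=1&0=0 G3=G3|G1=1|1=1 G4=NOT G2=NOT 0=1 -> 01011
State from step 5 equals state from step 1 -> cycle length 4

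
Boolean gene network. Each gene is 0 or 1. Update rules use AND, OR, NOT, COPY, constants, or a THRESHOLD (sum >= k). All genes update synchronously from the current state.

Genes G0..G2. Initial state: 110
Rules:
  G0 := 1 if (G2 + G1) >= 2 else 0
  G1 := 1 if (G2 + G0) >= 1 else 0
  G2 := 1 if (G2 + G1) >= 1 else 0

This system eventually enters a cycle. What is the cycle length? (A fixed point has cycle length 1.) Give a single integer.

Answer: 1

Derivation:
Step 0: 110
Step 1: G0=(0+1>=2)=0 G1=(0+1>=1)=1 G2=(0+1>=1)=1 -> 011
Step 2: G0=(1+1>=2)=1 G1=(1+0>=1)=1 G2=(1+1>=1)=1 -> 111
Step 3: G0=(1+1>=2)=1 G1=(1+1>=1)=1 G2=(1+1>=1)=1 -> 111
State from step 3 equals state from step 2 -> cycle length 1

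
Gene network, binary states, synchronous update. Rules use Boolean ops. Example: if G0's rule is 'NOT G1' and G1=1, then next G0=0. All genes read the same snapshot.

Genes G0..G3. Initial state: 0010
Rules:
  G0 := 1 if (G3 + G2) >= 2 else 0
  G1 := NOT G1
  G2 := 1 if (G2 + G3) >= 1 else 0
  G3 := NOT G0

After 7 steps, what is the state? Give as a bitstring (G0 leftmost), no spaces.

Step 1: G0=(0+1>=2)=0 G1=NOT G1=NOT 0=1 G2=(1+0>=1)=1 G3=NOT G0=NOT 0=1 -> 0111
Step 2: G0=(1+1>=2)=1 G1=NOT G1=NOT 1=0 G2=(1+1>=1)=1 G3=NOT G0=NOT 0=1 -> 1011
Step 3: G0=(1+1>=2)=1 G1=NOT G1=NOT 0=1 G2=(1+1>=1)=1 G3=NOT G0=NOT 1=0 -> 1110
Step 4: G0=(0+1>=2)=0 G1=NOT G1=NOT 1=0 G2=(1+0>=1)=1 G3=NOT G0=NOT 1=0 -> 0010
Step 5: G0=(0+1>=2)=0 G1=NOT G1=NOT 0=1 G2=(1+0>=1)=1 G3=NOT G0=NOT 0=1 -> 0111
Step 6: G0=(1+1>=2)=1 G1=NOT G1=NOT 1=0 G2=(1+1>=1)=1 G3=NOT G0=NOT 0=1 -> 1011
Step 7: G0=(1+1>=2)=1 G1=NOT G1=NOT 0=1 G2=(1+1>=1)=1 G3=NOT G0=NOT 1=0 -> 1110

1110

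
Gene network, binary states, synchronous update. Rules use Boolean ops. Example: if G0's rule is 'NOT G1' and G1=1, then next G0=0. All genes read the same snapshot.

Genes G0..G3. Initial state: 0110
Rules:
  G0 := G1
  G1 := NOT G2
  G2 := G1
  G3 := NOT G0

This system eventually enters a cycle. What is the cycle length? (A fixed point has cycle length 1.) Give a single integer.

Answer: 4

Derivation:
Step 0: 0110
Step 1: G0=G1=1 G1=NOT G2=NOT 1=0 G2=G1=1 G3=NOT G0=NOT 0=1 -> 1011
Step 2: G0=G1=0 G1=NOT G2=NOT 1=0 G2=G1=0 G3=NOT G0=NOT 1=0 -> 0000
Step 3: G0=G1=0 G1=NOT G2=NOT 0=1 G2=G1=0 G3=NOT G0=NOT 0=1 -> 0101
Step 4: G0=G1=1 G1=NOT G2=NOT 0=1 G2=G1=1 G3=NOT G0=NOT 0=1 -> 1111
Step 5: G0=G1=1 G1=NOT G2=NOT 1=0 G2=G1=1 G3=NOT G0=NOT 1=0 -> 1010
Step 6: G0=G1=0 G1=NOT G2=NOT 1=0 G2=G1=0 G3=NOT G0=NOT 1=0 -> 0000
State from step 6 equals state from step 2 -> cycle length 4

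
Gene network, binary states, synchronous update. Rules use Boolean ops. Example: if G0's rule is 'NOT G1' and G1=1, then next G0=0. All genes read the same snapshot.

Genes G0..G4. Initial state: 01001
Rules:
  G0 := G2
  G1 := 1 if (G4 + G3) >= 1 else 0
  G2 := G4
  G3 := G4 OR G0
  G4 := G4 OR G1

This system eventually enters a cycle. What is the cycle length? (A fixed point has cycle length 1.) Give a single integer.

Step 0: 01001
Step 1: G0=G2=0 G1=(1+0>=1)=1 G2=G4=1 G3=G4|G0=1|0=1 G4=G4|G1=1|1=1 -> 01111
Step 2: G0=G2=1 G1=(1+1>=1)=1 G2=G4=1 G3=G4|G0=1|0=1 G4=G4|G1=1|1=1 -> 11111
Step 3: G0=G2=1 G1=(1+1>=1)=1 G2=G4=1 G3=G4|G0=1|1=1 G4=G4|G1=1|1=1 -> 11111
State from step 3 equals state from step 2 -> cycle length 1

Answer: 1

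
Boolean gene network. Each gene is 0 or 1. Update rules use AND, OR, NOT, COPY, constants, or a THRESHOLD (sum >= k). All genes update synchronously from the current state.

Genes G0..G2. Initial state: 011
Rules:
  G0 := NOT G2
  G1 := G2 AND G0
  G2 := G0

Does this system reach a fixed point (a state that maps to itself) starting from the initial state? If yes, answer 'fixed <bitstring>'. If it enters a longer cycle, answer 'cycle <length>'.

Answer: cycle 4

Derivation:
Step 0: 011
Step 1: G0=NOT G2=NOT 1=0 G1=G2&G0=1&0=0 G2=G0=0 -> 000
Step 2: G0=NOT G2=NOT 0=1 G1=G2&G0=0&0=0 G2=G0=0 -> 100
Step 3: G0=NOT G2=NOT 0=1 G1=G2&G0=0&1=0 G2=G0=1 -> 101
Step 4: G0=NOT G2=NOT 1=0 G1=G2&G0=1&1=1 G2=G0=1 -> 011
Cycle of length 4 starting at step 0 -> no fixed point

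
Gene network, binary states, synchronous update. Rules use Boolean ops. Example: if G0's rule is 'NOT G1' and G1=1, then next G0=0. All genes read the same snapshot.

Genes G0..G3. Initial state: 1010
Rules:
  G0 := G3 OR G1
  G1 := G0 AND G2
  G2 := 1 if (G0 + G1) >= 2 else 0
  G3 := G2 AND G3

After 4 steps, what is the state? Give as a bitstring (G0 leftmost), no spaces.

Step 1: G0=G3|G1=0|0=0 G1=G0&G2=1&1=1 G2=(1+0>=2)=0 G3=G2&G3=1&0=0 -> 0100
Step 2: G0=G3|G1=0|1=1 G1=G0&G2=0&0=0 G2=(0+1>=2)=0 G3=G2&G3=0&0=0 -> 1000
Step 3: G0=G3|G1=0|0=0 G1=G0&G2=1&0=0 G2=(1+0>=2)=0 G3=G2&G3=0&0=0 -> 0000
Step 4: G0=G3|G1=0|0=0 G1=G0&G2=0&0=0 G2=(0+0>=2)=0 G3=G2&G3=0&0=0 -> 0000

0000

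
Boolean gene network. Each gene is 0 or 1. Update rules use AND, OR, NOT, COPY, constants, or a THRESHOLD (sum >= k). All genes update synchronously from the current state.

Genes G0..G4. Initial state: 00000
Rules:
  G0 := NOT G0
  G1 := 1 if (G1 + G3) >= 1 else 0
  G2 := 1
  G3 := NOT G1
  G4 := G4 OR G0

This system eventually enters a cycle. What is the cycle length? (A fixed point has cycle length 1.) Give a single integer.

Answer: 2

Derivation:
Step 0: 00000
Step 1: G0=NOT G0=NOT 0=1 G1=(0+0>=1)=0 G2=1(const) G3=NOT G1=NOT 0=1 G4=G4|G0=0|0=0 -> 10110
Step 2: G0=NOT G0=NOT 1=0 G1=(0+1>=1)=1 G2=1(const) G3=NOT G1=NOT 0=1 G4=G4|G0=0|1=1 -> 01111
Step 3: G0=NOT G0=NOT 0=1 G1=(1+1>=1)=1 G2=1(const) G3=NOT G1=NOT 1=0 G4=G4|G0=1|0=1 -> 11101
Step 4: G0=NOT G0=NOT 1=0 G1=(1+0>=1)=1 G2=1(const) G3=NOT G1=NOT 1=0 G4=G4|G0=1|1=1 -> 01101
Step 5: G0=NOT G0=NOT 0=1 G1=(1+0>=1)=1 G2=1(const) G3=NOT G1=NOT 1=0 G4=G4|G0=1|0=1 -> 11101
State from step 5 equals state from step 3 -> cycle length 2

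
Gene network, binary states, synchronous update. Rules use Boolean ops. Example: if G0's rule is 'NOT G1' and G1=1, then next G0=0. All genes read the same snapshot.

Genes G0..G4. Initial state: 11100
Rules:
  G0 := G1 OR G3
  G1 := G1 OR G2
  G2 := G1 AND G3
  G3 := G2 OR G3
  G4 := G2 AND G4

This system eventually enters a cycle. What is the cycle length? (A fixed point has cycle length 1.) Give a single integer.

Answer: 1

Derivation:
Step 0: 11100
Step 1: G0=G1|G3=1|0=1 G1=G1|G2=1|1=1 G2=G1&G3=1&0=0 G3=G2|G3=1|0=1 G4=G2&G4=1&0=0 -> 11010
Step 2: G0=G1|G3=1|1=1 G1=G1|G2=1|0=1 G2=G1&G3=1&1=1 G3=G2|G3=0|1=1 G4=G2&G4=0&0=0 -> 11110
Step 3: G0=G1|G3=1|1=1 G1=G1|G2=1|1=1 G2=G1&G3=1&1=1 G3=G2|G3=1|1=1 G4=G2&G4=1&0=0 -> 11110
State from step 3 equals state from step 2 -> cycle length 1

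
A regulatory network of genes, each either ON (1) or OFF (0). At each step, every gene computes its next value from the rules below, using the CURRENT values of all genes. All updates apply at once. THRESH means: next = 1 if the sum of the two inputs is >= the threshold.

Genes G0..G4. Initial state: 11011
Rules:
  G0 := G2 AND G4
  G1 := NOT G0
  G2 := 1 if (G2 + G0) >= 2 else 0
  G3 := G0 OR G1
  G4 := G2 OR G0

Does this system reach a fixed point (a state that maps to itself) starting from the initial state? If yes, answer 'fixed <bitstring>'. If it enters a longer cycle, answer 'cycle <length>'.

Answer: fixed 01010

Derivation:
Step 0: 11011
Step 1: G0=G2&G4=0&1=0 G1=NOT G0=NOT 1=0 G2=(0+1>=2)=0 G3=G0|G1=1|1=1 G4=G2|G0=0|1=1 -> 00011
Step 2: G0=G2&G4=0&1=0 G1=NOT G0=NOT 0=1 G2=(0+0>=2)=0 G3=G0|G1=0|0=0 G4=G2|G0=0|0=0 -> 01000
Step 3: G0=G2&G4=0&0=0 G1=NOT G0=NOT 0=1 G2=(0+0>=2)=0 G3=G0|G1=0|1=1 G4=G2|G0=0|0=0 -> 01010
Step 4: G0=G2&G4=0&0=0 G1=NOT G0=NOT 0=1 G2=(0+0>=2)=0 G3=G0|G1=0|1=1 G4=G2|G0=0|0=0 -> 01010
Fixed point reached at step 3: 01010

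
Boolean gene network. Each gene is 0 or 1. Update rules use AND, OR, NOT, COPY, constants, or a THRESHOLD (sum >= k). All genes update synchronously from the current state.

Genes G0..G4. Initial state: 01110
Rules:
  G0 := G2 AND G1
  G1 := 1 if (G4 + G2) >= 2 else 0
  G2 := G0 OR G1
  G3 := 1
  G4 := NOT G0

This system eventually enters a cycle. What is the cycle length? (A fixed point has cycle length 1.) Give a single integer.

Step 0: 01110
Step 1: G0=G2&G1=1&1=1 G1=(0+1>=2)=0 G2=G0|G1=0|1=1 G3=1(const) G4=NOT G0=NOT 0=1 -> 10111
Step 2: G0=G2&G1=1&0=0 G1=(1+1>=2)=1 G2=G0|G1=1|0=1 G3=1(const) G4=NOT G0=NOT 1=0 -> 01110
State from step 2 equals state from step 0 -> cycle length 2

Answer: 2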